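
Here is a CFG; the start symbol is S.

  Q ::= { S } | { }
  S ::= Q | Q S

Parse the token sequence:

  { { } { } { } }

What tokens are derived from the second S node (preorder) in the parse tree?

[S [Q { [S [Q { }] [S [Q { }] [S [Q { }]]]] }]]

{ } { } { }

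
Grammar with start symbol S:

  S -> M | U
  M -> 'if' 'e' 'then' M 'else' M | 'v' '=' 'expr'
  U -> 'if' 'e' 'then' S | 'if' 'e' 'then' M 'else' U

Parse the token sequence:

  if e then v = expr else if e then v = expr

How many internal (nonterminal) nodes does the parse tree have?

6

[S [U if e then [M v = expr] else [U if e then [S [M v = expr]]]]]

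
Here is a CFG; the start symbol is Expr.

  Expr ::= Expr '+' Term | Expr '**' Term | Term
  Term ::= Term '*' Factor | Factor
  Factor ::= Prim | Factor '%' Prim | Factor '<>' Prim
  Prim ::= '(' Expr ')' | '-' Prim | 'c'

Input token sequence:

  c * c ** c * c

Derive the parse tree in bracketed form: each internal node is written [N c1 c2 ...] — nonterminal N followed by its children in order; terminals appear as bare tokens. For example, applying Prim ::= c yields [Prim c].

Expr
Expr ** Term
Term ** Term
Term * Factor ** Term
Factor * Factor ** Term
Prim * Factor ** Term
c * Factor ** Term
c * Prim ** Term
c * c ** Term
c * c ** Term * Factor
c * c ** Factor * Factor
c * c ** Prim * Factor
c * c ** c * Factor
c * c ** c * Prim
c * c ** c * c

[Expr [Expr [Term [Term [Factor [Prim c]]] * [Factor [Prim c]]]] ** [Term [Term [Factor [Prim c]]] * [Factor [Prim c]]]]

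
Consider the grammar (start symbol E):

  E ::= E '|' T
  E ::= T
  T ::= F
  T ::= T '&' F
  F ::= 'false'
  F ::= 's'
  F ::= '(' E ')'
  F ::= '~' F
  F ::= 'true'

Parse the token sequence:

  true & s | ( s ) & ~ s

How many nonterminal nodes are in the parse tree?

[E [E [T [T [F true]] & [F s]]] | [T [T [F ( [E [T [F s]]] )]] & [F ~ [F s]]]]

14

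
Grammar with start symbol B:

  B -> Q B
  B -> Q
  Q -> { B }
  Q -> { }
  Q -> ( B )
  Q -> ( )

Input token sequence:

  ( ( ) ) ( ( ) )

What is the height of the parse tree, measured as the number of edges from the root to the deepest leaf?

5

[B [Q ( [B [Q ( )]] )] [B [Q ( [B [Q ( )]] )]]]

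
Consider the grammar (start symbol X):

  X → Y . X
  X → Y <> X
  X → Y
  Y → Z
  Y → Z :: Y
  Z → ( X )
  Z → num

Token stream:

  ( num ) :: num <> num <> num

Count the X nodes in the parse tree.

4

[X [Y [Z ( [X [Y [Z num]]] )] :: [Y [Z num]]] <> [X [Y [Z num]] <> [X [Y [Z num]]]]]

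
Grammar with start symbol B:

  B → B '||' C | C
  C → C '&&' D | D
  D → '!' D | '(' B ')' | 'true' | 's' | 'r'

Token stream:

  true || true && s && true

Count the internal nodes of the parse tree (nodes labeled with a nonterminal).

[B [B [C [D true]]] || [C [C [C [D true]] && [D s]] && [D true]]]

10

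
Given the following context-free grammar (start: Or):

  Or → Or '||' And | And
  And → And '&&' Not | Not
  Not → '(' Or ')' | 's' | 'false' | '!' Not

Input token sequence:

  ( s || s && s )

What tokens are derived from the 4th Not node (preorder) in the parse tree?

s

[Or [And [Not ( [Or [Or [And [Not s]]] || [And [And [Not s]] && [Not s]]] )]]]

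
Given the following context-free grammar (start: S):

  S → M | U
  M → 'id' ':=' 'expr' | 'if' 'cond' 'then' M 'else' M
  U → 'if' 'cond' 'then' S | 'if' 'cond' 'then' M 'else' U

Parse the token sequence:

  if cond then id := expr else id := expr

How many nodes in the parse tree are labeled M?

[S [M if cond then [M id := expr] else [M id := expr]]]

3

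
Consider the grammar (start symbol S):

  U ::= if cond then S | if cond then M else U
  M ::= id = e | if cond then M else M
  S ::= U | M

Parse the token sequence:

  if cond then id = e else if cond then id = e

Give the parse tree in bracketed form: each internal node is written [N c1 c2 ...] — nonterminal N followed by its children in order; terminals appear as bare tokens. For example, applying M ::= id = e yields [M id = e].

[S [U if cond then [M id = e] else [U if cond then [S [M id = e]]]]]

S
U
if cond then M else U
if cond then id = e else U
if cond then id = e else if cond then S
if cond then id = e else if cond then M
if cond then id = e else if cond then id = e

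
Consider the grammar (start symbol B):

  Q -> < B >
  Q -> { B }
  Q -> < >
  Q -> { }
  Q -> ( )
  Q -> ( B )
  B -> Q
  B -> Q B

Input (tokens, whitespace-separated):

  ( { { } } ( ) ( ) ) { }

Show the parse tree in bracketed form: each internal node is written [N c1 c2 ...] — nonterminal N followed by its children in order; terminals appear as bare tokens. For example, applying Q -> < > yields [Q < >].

[B [Q ( [B [Q { [B [Q { }]] }] [B [Q ( )] [B [Q ( )]]]] )] [B [Q { }]]]

B
Q B
( B ) B
( Q B ) B
( { B } B ) B
( { Q } B ) B
( { { } } B ) B
( { { } } Q B ) B
( { { } } ( ) B ) B
( { { } } ( ) Q ) B
( { { } } ( ) ( ) ) B
( { { } } ( ) ( ) ) Q
( { { } } ( ) ( ) ) { }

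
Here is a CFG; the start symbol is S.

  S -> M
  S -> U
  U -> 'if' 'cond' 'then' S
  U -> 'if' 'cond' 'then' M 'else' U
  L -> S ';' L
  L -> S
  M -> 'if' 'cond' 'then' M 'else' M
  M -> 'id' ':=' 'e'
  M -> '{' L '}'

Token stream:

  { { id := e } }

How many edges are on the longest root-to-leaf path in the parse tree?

8

[S [M { [L [S [M { [L [S [M id := e]]] }]]] }]]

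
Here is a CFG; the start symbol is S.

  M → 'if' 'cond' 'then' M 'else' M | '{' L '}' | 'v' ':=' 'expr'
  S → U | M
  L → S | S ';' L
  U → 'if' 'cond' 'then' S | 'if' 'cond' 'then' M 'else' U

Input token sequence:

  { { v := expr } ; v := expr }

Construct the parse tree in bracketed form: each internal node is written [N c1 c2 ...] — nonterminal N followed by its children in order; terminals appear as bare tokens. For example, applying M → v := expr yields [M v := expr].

S
M
{ L }
{ S ; L }
{ M ; L }
{ { L } ; L }
{ { S } ; L }
{ { M } ; L }
{ { v := expr } ; L }
{ { v := expr } ; S }
{ { v := expr } ; M }
{ { v := expr } ; v := expr }

[S [M { [L [S [M { [L [S [M v := expr]]] }]] ; [L [S [M v := expr]]]] }]]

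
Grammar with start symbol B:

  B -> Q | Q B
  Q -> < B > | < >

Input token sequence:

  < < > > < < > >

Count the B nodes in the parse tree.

[B [Q < [B [Q < >]] >] [B [Q < [B [Q < >]] >]]]

4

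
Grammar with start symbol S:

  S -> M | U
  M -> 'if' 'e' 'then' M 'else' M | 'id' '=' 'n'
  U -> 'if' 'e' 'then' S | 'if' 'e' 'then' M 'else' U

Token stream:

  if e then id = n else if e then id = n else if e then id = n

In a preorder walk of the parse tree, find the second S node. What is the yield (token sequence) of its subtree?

[S [U if e then [M id = n] else [U if e then [M id = n] else [U if e then [S [M id = n]]]]]]

id = n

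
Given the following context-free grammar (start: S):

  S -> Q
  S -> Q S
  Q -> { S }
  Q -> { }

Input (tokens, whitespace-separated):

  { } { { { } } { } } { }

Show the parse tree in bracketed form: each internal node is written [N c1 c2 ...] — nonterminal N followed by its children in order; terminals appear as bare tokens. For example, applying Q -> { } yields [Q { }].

S
Q S
{ } S
{ } Q S
{ } { S } S
{ } { Q S } S
{ } { { S } S } S
{ } { { Q } S } S
{ } { { { } } S } S
{ } { { { } } Q } S
{ } { { { } } { } } S
{ } { { { } } { } } Q
{ } { { { } } { } } { }

[S [Q { }] [S [Q { [S [Q { [S [Q { }]] }] [S [Q { }]]] }] [S [Q { }]]]]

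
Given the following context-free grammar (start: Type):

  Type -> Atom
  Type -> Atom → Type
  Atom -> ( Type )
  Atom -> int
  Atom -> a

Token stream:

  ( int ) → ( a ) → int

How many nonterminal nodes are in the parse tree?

10

[Type [Atom ( [Type [Atom int]] )] → [Type [Atom ( [Type [Atom a]] )] → [Type [Atom int]]]]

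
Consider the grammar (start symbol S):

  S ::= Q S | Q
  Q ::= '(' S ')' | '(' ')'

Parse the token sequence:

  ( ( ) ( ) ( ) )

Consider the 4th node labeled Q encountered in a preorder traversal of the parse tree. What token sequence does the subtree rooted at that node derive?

[S [Q ( [S [Q ( )] [S [Q ( )] [S [Q ( )]]]] )]]

( )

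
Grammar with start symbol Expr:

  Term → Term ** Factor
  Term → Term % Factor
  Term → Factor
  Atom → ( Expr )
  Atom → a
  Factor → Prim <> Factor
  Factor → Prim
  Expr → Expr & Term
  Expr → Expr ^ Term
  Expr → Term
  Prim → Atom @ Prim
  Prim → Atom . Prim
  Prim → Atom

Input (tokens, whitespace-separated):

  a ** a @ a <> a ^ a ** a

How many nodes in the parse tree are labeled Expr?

[Expr [Expr [Term [Term [Factor [Prim [Atom a]]]] ** [Factor [Prim [Atom a] @ [Prim [Atom a]]] <> [Factor [Prim [Atom a]]]]]] ^ [Term [Term [Factor [Prim [Atom a]]]] ** [Factor [Prim [Atom a]]]]]

2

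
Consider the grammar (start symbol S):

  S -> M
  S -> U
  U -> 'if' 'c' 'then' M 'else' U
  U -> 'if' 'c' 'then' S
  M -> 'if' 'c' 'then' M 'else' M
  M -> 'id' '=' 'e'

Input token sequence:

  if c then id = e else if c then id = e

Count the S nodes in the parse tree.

[S [U if c then [M id = e] else [U if c then [S [M id = e]]]]]

2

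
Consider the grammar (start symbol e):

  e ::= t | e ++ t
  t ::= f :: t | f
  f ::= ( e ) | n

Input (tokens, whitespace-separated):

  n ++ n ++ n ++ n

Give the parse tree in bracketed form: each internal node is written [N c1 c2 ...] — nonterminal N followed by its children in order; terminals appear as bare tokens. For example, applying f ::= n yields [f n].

e
e ++ t
e ++ t ++ t
e ++ t ++ t ++ t
t ++ t ++ t ++ t
f ++ t ++ t ++ t
n ++ t ++ t ++ t
n ++ f ++ t ++ t
n ++ n ++ t ++ t
n ++ n ++ f ++ t
n ++ n ++ n ++ t
n ++ n ++ n ++ f
n ++ n ++ n ++ n

[e [e [e [e [t [f n]]] ++ [t [f n]]] ++ [t [f n]]] ++ [t [f n]]]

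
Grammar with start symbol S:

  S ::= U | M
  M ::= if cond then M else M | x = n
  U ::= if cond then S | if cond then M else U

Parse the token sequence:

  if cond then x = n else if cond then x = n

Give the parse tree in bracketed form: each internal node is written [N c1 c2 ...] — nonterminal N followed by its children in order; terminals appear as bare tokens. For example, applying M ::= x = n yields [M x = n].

S
U
if cond then M else U
if cond then x = n else U
if cond then x = n else if cond then S
if cond then x = n else if cond then M
if cond then x = n else if cond then x = n

[S [U if cond then [M x = n] else [U if cond then [S [M x = n]]]]]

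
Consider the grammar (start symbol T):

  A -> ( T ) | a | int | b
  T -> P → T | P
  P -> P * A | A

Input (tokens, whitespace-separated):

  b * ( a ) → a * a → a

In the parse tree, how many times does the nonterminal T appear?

[T [P [P [A b]] * [A ( [T [P [A a]]] )]] → [T [P [P [A a]] * [A a]] → [T [P [A a]]]]]

4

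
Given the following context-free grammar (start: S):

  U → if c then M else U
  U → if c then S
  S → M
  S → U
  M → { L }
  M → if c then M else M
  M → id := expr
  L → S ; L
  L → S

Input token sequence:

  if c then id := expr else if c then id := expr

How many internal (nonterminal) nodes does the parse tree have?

6

[S [U if c then [M id := expr] else [U if c then [S [M id := expr]]]]]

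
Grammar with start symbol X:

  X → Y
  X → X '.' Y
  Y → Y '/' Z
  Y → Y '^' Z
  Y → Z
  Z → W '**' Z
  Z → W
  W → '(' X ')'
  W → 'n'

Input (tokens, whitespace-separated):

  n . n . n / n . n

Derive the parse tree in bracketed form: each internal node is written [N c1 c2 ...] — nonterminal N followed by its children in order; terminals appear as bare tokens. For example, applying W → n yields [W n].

[X [X [X [X [Y [Z [W n]]]] . [Y [Z [W n]]]] . [Y [Y [Z [W n]]] / [Z [W n]]]] . [Y [Z [W n]]]]

X
X . Y
X . Y . Y
X . Y . Y . Y
Y . Y . Y . Y
Z . Y . Y . Y
W . Y . Y . Y
n . Y . Y . Y
n . Z . Y . Y
n . W . Y . Y
n . n . Y . Y
n . n . Y / Z . Y
n . n . Z / Z . Y
n . n . W / Z . Y
n . n . n / Z . Y
n . n . n / W . Y
n . n . n / n . Y
n . n . n / n . Z
n . n . n / n . W
n . n . n / n . n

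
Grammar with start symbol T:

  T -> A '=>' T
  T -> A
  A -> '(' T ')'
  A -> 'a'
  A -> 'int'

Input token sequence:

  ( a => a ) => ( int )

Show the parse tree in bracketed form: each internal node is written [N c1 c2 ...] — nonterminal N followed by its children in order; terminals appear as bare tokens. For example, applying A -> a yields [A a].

[T [A ( [T [A a] => [T [A a]]] )] => [T [A ( [T [A int]] )]]]

T
A => T
( T ) => T
( A => T ) => T
( a => T ) => T
( a => A ) => T
( a => a ) => T
( a => a ) => A
( a => a ) => ( T )
( a => a ) => ( A )
( a => a ) => ( int )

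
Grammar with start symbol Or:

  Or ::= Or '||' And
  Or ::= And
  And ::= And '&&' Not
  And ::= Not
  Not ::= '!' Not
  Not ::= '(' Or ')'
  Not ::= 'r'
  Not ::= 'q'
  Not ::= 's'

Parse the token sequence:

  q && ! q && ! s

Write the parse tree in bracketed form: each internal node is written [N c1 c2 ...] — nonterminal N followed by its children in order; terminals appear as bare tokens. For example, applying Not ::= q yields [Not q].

[Or [And [And [And [Not q]] && [Not ! [Not q]]] && [Not ! [Not s]]]]

Or
And
And && Not
And && Not && Not
Not && Not && Not
q && Not && Not
q && ! Not && Not
q && ! q && Not
q && ! q && ! Not
q && ! q && ! s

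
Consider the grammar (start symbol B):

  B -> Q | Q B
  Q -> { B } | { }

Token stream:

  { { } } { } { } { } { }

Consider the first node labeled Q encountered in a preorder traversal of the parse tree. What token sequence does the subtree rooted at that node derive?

{ { } }

[B [Q { [B [Q { }]] }] [B [Q { }] [B [Q { }] [B [Q { }] [B [Q { }]]]]]]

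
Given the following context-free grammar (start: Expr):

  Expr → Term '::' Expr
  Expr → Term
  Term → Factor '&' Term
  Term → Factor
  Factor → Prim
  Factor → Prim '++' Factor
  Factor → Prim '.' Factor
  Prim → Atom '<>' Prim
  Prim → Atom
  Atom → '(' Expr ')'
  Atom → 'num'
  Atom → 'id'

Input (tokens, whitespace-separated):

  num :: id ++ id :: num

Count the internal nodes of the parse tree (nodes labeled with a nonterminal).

18

[Expr [Term [Factor [Prim [Atom num]]]] :: [Expr [Term [Factor [Prim [Atom id]] ++ [Factor [Prim [Atom id]]]]] :: [Expr [Term [Factor [Prim [Atom num]]]]]]]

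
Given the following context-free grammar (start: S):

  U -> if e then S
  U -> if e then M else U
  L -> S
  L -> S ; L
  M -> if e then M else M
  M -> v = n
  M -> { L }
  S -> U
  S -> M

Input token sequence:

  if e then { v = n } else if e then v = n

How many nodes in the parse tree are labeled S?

[S [U if e then [M { [L [S [M v = n]]] }] else [U if e then [S [M v = n]]]]]

3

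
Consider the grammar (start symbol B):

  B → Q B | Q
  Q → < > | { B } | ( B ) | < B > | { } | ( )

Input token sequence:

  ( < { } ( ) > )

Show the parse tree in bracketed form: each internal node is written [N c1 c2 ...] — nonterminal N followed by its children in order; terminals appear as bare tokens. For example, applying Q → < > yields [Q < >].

[B [Q ( [B [Q < [B [Q { }] [B [Q ( )]]] >]] )]]

B
Q
( B )
( Q )
( < B > )
( < Q B > )
( < { } B > )
( < { } Q > )
( < { } ( ) > )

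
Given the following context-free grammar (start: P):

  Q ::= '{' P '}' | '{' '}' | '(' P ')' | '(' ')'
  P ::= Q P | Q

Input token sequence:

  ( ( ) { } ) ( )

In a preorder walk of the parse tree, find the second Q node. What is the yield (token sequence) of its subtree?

[P [Q ( [P [Q ( )] [P [Q { }]]] )] [P [Q ( )]]]

( )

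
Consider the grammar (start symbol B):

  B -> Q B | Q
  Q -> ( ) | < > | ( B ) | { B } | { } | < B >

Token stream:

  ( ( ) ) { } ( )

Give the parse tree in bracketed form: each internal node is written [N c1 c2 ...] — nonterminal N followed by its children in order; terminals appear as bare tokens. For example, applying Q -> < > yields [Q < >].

[B [Q ( [B [Q ( )]] )] [B [Q { }] [B [Q ( )]]]]

B
Q B
( B ) B
( Q ) B
( ( ) ) B
( ( ) ) Q B
( ( ) ) { } B
( ( ) ) { } Q
( ( ) ) { } ( )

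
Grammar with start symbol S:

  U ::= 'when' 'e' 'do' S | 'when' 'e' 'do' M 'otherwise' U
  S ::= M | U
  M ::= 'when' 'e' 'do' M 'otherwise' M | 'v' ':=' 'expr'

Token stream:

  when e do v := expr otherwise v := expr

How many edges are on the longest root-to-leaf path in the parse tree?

3

[S [M when e do [M v := expr] otherwise [M v := expr]]]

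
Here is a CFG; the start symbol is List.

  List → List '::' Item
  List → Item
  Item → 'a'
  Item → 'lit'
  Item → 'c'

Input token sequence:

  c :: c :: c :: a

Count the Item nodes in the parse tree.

[List [List [List [List [Item c]] :: [Item c]] :: [Item c]] :: [Item a]]

4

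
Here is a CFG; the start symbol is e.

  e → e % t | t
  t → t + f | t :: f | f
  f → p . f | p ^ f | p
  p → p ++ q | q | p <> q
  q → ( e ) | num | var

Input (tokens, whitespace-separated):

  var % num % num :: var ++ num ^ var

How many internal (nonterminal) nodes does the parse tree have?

[e [e [e [t [f [p [q var]]]]] % [t [f [p [q num]]]]] % [t [t [f [p [q num]]]] :: [f [p [p [q var]] ++ [q num]] ^ [f [p [q var]]]]]]

24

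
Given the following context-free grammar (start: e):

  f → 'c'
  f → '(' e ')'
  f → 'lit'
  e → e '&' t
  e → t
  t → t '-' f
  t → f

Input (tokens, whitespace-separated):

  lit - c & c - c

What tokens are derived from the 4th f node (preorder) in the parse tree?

[e [e [t [t [f lit]] - [f c]]] & [t [t [f c]] - [f c]]]

c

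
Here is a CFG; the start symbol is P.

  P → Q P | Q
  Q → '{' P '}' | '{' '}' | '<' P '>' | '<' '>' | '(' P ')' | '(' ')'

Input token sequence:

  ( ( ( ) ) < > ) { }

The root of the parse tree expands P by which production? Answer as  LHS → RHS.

P → Q P

[P [Q ( [P [Q ( [P [Q ( )]] )] [P [Q < >]]] )] [P [Q { }]]]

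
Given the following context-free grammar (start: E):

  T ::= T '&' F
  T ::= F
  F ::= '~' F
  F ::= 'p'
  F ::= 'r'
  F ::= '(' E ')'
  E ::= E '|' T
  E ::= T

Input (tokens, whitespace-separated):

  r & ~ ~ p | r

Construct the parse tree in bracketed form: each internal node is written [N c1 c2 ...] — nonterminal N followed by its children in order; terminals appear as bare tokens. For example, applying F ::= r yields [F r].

E
E | T
T | T
T & F | T
F & F | T
r & F | T
r & ~ F | T
r & ~ ~ F | T
r & ~ ~ p | T
r & ~ ~ p | F
r & ~ ~ p | r

[E [E [T [T [F r]] & [F ~ [F ~ [F p]]]]] | [T [F r]]]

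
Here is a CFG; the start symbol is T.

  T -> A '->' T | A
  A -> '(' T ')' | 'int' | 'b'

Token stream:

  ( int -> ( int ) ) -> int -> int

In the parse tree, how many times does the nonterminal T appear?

[T [A ( [T [A int] -> [T [A ( [T [A int]] )]]] )] -> [T [A int] -> [T [A int]]]]

6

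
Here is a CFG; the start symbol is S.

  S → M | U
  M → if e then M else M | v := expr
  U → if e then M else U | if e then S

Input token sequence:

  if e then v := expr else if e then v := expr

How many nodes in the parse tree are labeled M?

[S [U if e then [M v := expr] else [U if e then [S [M v := expr]]]]]

2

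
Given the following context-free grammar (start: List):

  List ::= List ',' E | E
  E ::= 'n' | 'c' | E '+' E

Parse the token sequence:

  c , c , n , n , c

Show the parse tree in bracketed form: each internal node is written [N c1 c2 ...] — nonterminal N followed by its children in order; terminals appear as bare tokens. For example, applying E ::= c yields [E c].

[List [List [List [List [List [E c]] , [E c]] , [E n]] , [E n]] , [E c]]

List
List , E
List , E , E
List , E , E , E
List , E , E , E , E
E , E , E , E , E
c , E , E , E , E
c , c , E , E , E
c , c , n , E , E
c , c , n , n , E
c , c , n , n , c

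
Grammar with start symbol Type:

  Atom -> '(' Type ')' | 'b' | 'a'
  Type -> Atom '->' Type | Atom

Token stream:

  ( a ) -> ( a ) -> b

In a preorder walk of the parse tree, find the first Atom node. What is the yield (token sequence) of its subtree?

[Type [Atom ( [Type [Atom a]] )] -> [Type [Atom ( [Type [Atom a]] )] -> [Type [Atom b]]]]

( a )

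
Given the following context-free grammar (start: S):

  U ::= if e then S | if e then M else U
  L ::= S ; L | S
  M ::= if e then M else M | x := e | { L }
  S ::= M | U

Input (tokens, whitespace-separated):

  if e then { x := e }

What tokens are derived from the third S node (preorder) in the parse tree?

[S [U if e then [S [M { [L [S [M x := e]]] }]]]]

x := e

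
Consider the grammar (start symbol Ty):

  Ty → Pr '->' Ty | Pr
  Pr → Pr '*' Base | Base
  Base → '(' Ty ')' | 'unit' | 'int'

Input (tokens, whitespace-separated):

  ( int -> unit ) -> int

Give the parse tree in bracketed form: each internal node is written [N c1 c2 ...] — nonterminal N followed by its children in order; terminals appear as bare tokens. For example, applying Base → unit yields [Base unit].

Ty
Pr -> Ty
Base -> Ty
( Ty ) -> Ty
( Pr -> Ty ) -> Ty
( Base -> Ty ) -> Ty
( int -> Ty ) -> Ty
( int -> Pr ) -> Ty
( int -> Base ) -> Ty
( int -> unit ) -> Ty
( int -> unit ) -> Pr
( int -> unit ) -> Base
( int -> unit ) -> int

[Ty [Pr [Base ( [Ty [Pr [Base int]] -> [Ty [Pr [Base unit]]]] )]] -> [Ty [Pr [Base int]]]]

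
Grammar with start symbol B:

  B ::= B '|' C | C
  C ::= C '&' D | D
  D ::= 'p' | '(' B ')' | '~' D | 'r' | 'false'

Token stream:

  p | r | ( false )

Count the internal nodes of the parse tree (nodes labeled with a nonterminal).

12

[B [B [B [C [D p]]] | [C [D r]]] | [C [D ( [B [C [D false]]] )]]]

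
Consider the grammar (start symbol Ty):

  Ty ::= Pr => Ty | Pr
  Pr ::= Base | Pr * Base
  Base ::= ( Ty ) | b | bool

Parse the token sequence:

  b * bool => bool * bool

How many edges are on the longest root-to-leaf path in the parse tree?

5

[Ty [Pr [Pr [Base b]] * [Base bool]] => [Ty [Pr [Pr [Base bool]] * [Base bool]]]]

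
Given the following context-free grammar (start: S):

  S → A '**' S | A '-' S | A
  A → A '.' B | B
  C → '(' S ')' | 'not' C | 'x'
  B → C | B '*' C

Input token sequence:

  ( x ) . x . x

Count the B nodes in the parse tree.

[S [A [A [A [B [C ( [S [A [B [C x]]]] )]]] . [B [C x]]] . [B [C x]]]]

4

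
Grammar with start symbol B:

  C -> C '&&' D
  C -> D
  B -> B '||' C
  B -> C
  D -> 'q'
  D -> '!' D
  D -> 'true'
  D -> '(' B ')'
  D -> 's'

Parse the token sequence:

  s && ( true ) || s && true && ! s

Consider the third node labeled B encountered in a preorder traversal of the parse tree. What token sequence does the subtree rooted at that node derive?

[B [B [C [C [D s]] && [D ( [B [C [D true]]] )]]] || [C [C [C [D s]] && [D true]] && [D ! [D s]]]]

true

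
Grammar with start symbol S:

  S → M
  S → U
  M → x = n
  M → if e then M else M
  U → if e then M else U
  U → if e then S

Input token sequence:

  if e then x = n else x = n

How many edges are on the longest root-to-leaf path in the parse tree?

3

[S [M if e then [M x = n] else [M x = n]]]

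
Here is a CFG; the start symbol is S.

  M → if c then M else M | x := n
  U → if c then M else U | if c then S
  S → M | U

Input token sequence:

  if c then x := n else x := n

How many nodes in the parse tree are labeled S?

[S [M if c then [M x := n] else [M x := n]]]

1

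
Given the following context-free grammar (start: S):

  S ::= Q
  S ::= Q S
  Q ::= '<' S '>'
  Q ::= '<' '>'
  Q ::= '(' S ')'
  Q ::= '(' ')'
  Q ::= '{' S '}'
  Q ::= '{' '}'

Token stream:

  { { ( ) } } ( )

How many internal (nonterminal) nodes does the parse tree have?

[S [Q { [S [Q { [S [Q ( )]] }]] }] [S [Q ( )]]]

8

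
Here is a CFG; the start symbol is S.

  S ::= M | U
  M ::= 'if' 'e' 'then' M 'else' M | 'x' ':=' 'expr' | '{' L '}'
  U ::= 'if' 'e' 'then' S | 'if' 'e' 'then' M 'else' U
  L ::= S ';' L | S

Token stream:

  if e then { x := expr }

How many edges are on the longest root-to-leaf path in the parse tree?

7

[S [U if e then [S [M { [L [S [M x := expr]]] }]]]]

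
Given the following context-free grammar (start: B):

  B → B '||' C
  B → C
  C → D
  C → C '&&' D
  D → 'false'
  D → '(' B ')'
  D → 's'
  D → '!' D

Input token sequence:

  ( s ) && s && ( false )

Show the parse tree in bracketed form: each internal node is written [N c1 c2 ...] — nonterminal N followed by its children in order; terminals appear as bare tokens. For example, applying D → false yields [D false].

B
C
C && D
C && D && D
D && D && D
( B ) && D && D
( C ) && D && D
( D ) && D && D
( s ) && D && D
( s ) && s && D
( s ) && s && ( B )
( s ) && s && ( C )
( s ) && s && ( D )
( s ) && s && ( false )

[B [C [C [C [D ( [B [C [D s]]] )]] && [D s]] && [D ( [B [C [D false]]] )]]]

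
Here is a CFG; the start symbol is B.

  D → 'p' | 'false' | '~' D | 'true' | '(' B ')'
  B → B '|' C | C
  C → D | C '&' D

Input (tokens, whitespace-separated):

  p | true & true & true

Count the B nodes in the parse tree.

[B [B [C [D p]]] | [C [C [C [D true]] & [D true]] & [D true]]]

2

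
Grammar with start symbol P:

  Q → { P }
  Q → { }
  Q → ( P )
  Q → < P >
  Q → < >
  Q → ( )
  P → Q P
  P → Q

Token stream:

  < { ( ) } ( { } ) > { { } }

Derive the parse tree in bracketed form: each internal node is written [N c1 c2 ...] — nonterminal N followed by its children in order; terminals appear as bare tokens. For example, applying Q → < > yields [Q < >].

P
Q P
< P > P
< Q P > P
< { P } P > P
< { Q } P > P
< { ( ) } P > P
< { ( ) } Q > P
< { ( ) } ( P ) > P
< { ( ) } ( Q ) > P
< { ( ) } ( { } ) > P
< { ( ) } ( { } ) > Q
< { ( ) } ( { } ) > { P }
< { ( ) } ( { } ) > { Q }
< { ( ) } ( { } ) > { { } }

[P [Q < [P [Q { [P [Q ( )]] }] [P [Q ( [P [Q { }]] )]]] >] [P [Q { [P [Q { }]] }]]]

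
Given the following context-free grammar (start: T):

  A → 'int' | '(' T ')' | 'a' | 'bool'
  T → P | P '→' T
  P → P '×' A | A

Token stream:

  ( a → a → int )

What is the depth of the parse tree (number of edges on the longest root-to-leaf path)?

8

[T [P [A ( [T [P [A a]] → [T [P [A a]] → [T [P [A int]]]]] )]]]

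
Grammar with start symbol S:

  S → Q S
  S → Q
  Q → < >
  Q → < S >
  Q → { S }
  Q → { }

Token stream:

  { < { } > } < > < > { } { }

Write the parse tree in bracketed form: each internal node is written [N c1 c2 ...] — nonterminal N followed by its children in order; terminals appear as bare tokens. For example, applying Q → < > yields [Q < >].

S
Q S
{ S } S
{ Q } S
{ < S > } S
{ < Q > } S
{ < { } > } S
{ < { } > } Q S
{ < { } > } < > S
{ < { } > } < > Q S
{ < { } > } < > < > S
{ < { } > } < > < > Q S
{ < { } > } < > < > { } S
{ < { } > } < > < > { } Q
{ < { } > } < > < > { } { }

[S [Q { [S [Q < [S [Q { }]] >]] }] [S [Q < >] [S [Q < >] [S [Q { }] [S [Q { }]]]]]]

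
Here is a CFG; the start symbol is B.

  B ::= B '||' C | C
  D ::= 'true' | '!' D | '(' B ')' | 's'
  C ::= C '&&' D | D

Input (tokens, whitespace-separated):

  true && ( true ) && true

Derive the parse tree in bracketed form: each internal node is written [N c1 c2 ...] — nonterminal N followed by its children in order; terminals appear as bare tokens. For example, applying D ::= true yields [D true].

B
C
C && D
C && D && D
D && D && D
true && D && D
true && ( B ) && D
true && ( C ) && D
true && ( D ) && D
true && ( true ) && D
true && ( true ) && true

[B [C [C [C [D true]] && [D ( [B [C [D true]]] )]] && [D true]]]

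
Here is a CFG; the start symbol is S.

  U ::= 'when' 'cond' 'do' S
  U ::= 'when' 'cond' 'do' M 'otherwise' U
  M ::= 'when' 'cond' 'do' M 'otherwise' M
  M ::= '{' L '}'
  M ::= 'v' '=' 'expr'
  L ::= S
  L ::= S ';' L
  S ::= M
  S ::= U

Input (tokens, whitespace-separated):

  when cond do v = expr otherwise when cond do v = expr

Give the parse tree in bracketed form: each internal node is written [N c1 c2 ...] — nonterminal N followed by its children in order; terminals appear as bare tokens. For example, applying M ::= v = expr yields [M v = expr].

[S [U when cond do [M v = expr] otherwise [U when cond do [S [M v = expr]]]]]

S
U
when cond do M otherwise U
when cond do v = expr otherwise U
when cond do v = expr otherwise when cond do S
when cond do v = expr otherwise when cond do M
when cond do v = expr otherwise when cond do v = expr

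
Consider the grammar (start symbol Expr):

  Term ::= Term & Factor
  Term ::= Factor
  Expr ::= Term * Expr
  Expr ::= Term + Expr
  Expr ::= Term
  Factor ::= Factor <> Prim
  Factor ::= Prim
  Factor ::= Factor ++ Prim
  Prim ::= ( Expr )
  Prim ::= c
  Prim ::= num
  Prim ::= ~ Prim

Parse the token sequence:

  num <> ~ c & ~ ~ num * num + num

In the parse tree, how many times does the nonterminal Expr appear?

3

[Expr [Term [Term [Factor [Factor [Prim num]] <> [Prim ~ [Prim c]]]] & [Factor [Prim ~ [Prim ~ [Prim num]]]]] * [Expr [Term [Factor [Prim num]]] + [Expr [Term [Factor [Prim num]]]]]]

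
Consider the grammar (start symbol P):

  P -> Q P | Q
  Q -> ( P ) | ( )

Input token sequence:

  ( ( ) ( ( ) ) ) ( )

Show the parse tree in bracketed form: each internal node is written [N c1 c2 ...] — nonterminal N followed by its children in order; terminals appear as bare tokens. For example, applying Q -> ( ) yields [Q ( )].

P
Q P
( P ) P
( Q P ) P
( ( ) P ) P
( ( ) Q ) P
( ( ) ( P ) ) P
( ( ) ( Q ) ) P
( ( ) ( ( ) ) ) P
( ( ) ( ( ) ) ) Q
( ( ) ( ( ) ) ) ( )

[P [Q ( [P [Q ( )] [P [Q ( [P [Q ( )]] )]]] )] [P [Q ( )]]]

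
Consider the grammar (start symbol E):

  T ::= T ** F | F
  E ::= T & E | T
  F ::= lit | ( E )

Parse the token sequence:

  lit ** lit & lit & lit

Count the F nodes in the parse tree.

4

[E [T [T [F lit]] ** [F lit]] & [E [T [F lit]] & [E [T [F lit]]]]]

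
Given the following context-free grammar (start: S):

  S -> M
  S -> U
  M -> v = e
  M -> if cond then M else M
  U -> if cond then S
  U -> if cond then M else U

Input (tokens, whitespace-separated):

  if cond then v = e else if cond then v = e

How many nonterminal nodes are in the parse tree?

[S [U if cond then [M v = e] else [U if cond then [S [M v = e]]]]]

6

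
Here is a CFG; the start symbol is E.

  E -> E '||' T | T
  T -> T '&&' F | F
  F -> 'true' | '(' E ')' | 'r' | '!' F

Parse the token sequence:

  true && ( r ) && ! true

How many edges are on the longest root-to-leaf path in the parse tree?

7

[E [T [T [T [F true]] && [F ( [E [T [F r]]] )]] && [F ! [F true]]]]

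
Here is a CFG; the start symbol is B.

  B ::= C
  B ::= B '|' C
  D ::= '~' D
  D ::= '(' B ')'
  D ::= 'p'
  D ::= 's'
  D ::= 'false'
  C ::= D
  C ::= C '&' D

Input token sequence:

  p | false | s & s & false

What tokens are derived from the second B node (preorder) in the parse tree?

[B [B [B [C [D p]]] | [C [D false]]] | [C [C [C [D s]] & [D s]] & [D false]]]

p | false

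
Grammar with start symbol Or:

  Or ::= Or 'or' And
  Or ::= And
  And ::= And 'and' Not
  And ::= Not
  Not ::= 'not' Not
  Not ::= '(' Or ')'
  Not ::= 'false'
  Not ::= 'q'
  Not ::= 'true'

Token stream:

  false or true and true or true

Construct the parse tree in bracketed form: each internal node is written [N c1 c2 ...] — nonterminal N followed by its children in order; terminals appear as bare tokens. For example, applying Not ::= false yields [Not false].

[Or [Or [Or [And [Not false]]] or [And [And [Not true]] and [Not true]]] or [And [Not true]]]

Or
Or or And
Or or And or And
And or And or And
Not or And or And
false or And or And
false or And and Not or And
false or Not and Not or And
false or true and Not or And
false or true and true or And
false or true and true or Not
false or true and true or true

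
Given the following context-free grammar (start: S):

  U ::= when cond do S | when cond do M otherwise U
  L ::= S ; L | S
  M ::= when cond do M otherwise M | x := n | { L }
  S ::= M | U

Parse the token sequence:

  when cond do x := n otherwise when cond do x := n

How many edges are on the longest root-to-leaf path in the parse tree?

5

[S [U when cond do [M x := n] otherwise [U when cond do [S [M x := n]]]]]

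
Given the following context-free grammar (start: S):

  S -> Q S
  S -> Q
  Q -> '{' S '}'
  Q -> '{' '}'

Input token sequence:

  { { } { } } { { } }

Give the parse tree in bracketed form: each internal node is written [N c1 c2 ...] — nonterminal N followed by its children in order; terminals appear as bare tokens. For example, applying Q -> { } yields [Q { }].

[S [Q { [S [Q { }] [S [Q { }]]] }] [S [Q { [S [Q { }]] }]]]

S
Q S
{ S } S
{ Q S } S
{ { } S } S
{ { } Q } S
{ { } { } } S
{ { } { } } Q
{ { } { } } { S }
{ { } { } } { Q }
{ { } { } } { { } }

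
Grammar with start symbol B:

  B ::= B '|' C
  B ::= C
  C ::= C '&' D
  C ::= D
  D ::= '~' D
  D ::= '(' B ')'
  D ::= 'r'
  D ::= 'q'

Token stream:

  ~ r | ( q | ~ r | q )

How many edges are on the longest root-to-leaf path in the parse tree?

[B [B [C [D ~ [D r]]]] | [C [D ( [B [B [B [C [D q]]] | [C [D ~ [D r]]]] | [C [D q]]] )]]]

8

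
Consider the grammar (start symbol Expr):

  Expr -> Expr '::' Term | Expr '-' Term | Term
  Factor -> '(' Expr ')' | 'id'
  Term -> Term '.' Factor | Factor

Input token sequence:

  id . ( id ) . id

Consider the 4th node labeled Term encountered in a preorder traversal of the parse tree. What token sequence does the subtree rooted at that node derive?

[Expr [Term [Term [Term [Factor id]] . [Factor ( [Expr [Term [Factor id]]] )]] . [Factor id]]]

id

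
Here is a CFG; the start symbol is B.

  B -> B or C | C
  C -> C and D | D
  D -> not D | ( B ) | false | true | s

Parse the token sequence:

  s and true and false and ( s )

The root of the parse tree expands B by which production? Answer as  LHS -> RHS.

[B [C [C [C [C [D s]] and [D true]] and [D false]] and [D ( [B [C [D s]]] )]]]

B -> C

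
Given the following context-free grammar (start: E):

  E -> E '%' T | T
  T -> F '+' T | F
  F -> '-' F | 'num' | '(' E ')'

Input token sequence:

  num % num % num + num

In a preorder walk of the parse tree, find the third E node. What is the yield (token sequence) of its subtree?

num

[E [E [E [T [F num]]] % [T [F num]]] % [T [F num] + [T [F num]]]]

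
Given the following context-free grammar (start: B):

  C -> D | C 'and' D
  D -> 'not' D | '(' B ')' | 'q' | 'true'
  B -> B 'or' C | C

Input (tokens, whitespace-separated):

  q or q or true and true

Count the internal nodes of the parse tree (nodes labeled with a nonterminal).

11

[B [B [B [C [D q]]] or [C [D q]]] or [C [C [D true]] and [D true]]]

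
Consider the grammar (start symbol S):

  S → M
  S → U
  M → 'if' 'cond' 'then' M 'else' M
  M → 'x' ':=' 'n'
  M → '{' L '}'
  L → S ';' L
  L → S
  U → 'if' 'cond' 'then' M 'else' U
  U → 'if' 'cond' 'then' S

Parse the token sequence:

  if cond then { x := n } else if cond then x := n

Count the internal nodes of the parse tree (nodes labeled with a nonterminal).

9

[S [U if cond then [M { [L [S [M x := n]]] }] else [U if cond then [S [M x := n]]]]]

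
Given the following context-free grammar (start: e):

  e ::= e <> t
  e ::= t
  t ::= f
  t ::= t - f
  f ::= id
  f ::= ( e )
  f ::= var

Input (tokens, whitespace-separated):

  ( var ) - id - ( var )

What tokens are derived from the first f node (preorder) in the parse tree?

[e [t [t [t [f ( [e [t [f var]]] )]] - [f id]] - [f ( [e [t [f var]]] )]]]

( var )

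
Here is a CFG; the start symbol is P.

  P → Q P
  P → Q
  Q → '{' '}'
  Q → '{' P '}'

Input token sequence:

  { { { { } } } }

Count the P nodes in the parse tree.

4

[P [Q { [P [Q { [P [Q { [P [Q { }]] }]] }]] }]]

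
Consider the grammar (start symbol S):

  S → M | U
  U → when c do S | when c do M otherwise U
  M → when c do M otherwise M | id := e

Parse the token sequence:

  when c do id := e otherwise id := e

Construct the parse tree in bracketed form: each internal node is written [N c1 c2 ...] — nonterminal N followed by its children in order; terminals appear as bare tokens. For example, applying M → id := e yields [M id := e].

S
M
when c do M otherwise M
when c do id := e otherwise M
when c do id := e otherwise id := e

[S [M when c do [M id := e] otherwise [M id := e]]]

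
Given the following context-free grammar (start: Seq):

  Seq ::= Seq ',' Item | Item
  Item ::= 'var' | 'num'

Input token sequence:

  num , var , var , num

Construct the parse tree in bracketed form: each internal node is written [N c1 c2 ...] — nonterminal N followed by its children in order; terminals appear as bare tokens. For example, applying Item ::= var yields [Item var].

Seq
Seq , Item
Seq , Item , Item
Seq , Item , Item , Item
Item , Item , Item , Item
num , Item , Item , Item
num , var , Item , Item
num , var , var , Item
num , var , var , num

[Seq [Seq [Seq [Seq [Item num]] , [Item var]] , [Item var]] , [Item num]]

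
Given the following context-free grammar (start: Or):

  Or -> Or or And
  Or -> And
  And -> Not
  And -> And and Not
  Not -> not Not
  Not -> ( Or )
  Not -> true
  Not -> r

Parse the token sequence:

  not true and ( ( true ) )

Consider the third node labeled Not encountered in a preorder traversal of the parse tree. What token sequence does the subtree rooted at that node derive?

[Or [And [And [Not not [Not true]]] and [Not ( [Or [And [Not ( [Or [And [Not true]]] )]]] )]]]

( ( true ) )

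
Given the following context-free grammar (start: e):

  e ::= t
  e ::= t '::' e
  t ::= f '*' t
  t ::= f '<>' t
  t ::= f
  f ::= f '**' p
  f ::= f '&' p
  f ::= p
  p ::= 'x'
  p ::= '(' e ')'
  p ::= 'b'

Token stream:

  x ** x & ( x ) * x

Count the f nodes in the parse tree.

5

[e [t [f [f [f [p x]] ** [p x]] & [p ( [e [t [f [p x]]]] )]] * [t [f [p x]]]]]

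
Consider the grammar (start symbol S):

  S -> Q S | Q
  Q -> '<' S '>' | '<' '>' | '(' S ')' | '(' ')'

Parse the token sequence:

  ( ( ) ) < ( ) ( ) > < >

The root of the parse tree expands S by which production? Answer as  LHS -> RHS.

[S [Q ( [S [Q ( )]] )] [S [Q < [S [Q ( )] [S [Q ( )]]] >] [S [Q < >]]]]

S -> Q S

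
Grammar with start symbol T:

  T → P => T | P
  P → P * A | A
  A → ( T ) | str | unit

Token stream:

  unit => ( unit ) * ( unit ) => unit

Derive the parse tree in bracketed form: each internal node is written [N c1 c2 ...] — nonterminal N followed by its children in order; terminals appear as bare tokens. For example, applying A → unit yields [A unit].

[T [P [A unit]] => [T [P [P [A ( [T [P [A unit]]] )]] * [A ( [T [P [A unit]]] )]] => [T [P [A unit]]]]]

T
P => T
A => T
unit => T
unit => P => T
unit => P * A => T
unit => A * A => T
unit => ( T ) * A => T
unit => ( P ) * A => T
unit => ( A ) * A => T
unit => ( unit ) * A => T
unit => ( unit ) * ( T ) => T
unit => ( unit ) * ( P ) => T
unit => ( unit ) * ( A ) => T
unit => ( unit ) * ( unit ) => T
unit => ( unit ) * ( unit ) => P
unit => ( unit ) * ( unit ) => A
unit => ( unit ) * ( unit ) => unit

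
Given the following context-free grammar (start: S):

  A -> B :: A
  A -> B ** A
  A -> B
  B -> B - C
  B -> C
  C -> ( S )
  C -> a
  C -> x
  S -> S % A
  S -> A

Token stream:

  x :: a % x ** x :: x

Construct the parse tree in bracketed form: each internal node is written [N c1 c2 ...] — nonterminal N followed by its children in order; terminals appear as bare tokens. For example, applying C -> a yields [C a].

S
S % A
A % A
B :: A % A
C :: A % A
x :: A % A
x :: B % A
x :: C % A
x :: a % A
x :: a % B ** A
x :: a % C ** A
x :: a % x ** A
x :: a % x ** B :: A
x :: a % x ** C :: A
x :: a % x ** x :: A
x :: a % x ** x :: B
x :: a % x ** x :: C
x :: a % x ** x :: x

[S [S [A [B [C x]] :: [A [B [C a]]]]] % [A [B [C x]] ** [A [B [C x]] :: [A [B [C x]]]]]]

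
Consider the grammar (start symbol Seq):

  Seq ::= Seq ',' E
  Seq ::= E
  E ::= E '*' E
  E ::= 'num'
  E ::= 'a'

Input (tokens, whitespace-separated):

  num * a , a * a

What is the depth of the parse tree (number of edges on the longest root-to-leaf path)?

4

[Seq [Seq [E [E num] * [E a]]] , [E [E a] * [E a]]]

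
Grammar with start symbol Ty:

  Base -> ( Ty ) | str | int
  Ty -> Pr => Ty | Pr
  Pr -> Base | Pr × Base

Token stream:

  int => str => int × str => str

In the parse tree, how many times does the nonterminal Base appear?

[Ty [Pr [Base int]] => [Ty [Pr [Base str]] => [Ty [Pr [Pr [Base int]] × [Base str]] => [Ty [Pr [Base str]]]]]]

5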